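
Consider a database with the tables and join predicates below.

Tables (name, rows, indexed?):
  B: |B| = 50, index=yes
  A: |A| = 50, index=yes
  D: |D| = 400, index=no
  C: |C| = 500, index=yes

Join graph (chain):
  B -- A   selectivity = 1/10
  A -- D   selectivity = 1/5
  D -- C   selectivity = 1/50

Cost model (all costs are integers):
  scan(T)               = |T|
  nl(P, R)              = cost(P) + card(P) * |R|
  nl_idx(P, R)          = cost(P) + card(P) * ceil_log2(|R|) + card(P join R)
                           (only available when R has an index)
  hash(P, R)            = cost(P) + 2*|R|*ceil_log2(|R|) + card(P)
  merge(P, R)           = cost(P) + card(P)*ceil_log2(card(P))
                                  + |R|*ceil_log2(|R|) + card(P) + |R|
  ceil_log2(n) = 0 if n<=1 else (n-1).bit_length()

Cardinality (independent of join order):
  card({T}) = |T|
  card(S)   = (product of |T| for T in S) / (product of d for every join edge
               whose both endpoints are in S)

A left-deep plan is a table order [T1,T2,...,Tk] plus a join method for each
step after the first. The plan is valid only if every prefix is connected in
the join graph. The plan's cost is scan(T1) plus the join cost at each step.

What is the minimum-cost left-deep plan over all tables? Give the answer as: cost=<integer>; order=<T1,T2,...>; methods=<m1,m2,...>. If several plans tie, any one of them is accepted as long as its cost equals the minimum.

Selinger DP (subsets sized 1..n):
  {B}: scan cost=50, card=50
  {A}: scan cost=50, card=50
  {D}: scan cost=400, card=400
  {C}: scan cost=500, card=500
  {AB}: card=250; try (B,nl_idx)→600, (A,nl_idx)→600, (B,hash)→700, (A,hash)→700, (B,merge)→750, (A,merge)→750 …(+2); best=600 via (B,nl_idx)
  {AD}: card=4000; try (A,hash)→1400, (D,merge)→4400, (A,merge)→4750, (A,nl_idx)→6800, (D,hash)→7300, (D,nl)→20050 …(+1); best=1400 via (A,hash)
  {CD}: card=4000; try (C,nl_idx)→8000, (D,hash)→8200, (C,merge)→9400, (D,merge)→9500, (C,hash)→9800, (C,nl)→200400 …(+1); best=8000 via (C,nl_idx)
  {ABD}: card=20000; try (B,hash)→6000, (D,merge)→6850, (D,hash)→8050, (B,nl_idx)→45400, (B,merge)→53750, (D,nl)→100600 …(+1); best=6000 via (B,hash)
  {ACD}: card=40000; try (A,hash)→12600, (C,hash)→14400, (C,merge)→58400, (A,merge)→60350, (A,nl_idx)→72000, (C,nl_idx)→77400 …(+2); best=12600 via (A,hash)
  {ABCD}: card=200000; try (C,hash)→35000, (B,hash)→53200, (C,merge)→331000, (C,nl_idx)→386000, (B,nl_idx)→452600, (B,merge)→692950 …(+2); best=35000 via (C,hash)

cost=35000; order=D,A,B,C; methods=hash,hash,hash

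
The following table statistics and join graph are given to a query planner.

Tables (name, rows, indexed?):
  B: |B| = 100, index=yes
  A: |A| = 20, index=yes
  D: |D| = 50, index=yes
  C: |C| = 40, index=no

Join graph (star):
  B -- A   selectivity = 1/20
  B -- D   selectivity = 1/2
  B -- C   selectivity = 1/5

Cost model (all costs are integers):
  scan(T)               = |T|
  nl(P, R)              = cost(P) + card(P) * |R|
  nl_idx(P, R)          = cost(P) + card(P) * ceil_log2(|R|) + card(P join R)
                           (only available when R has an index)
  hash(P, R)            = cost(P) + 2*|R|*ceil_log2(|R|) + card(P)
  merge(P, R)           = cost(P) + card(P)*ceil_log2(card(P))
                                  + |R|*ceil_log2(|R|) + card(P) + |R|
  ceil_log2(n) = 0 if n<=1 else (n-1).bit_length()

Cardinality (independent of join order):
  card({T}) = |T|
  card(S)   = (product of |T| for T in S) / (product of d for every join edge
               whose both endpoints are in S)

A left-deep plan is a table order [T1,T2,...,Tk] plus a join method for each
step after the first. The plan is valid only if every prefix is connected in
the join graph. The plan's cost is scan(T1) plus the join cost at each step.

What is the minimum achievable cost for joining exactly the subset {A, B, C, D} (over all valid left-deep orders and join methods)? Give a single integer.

Selinger DP over subsets of {A,B,C,D}:
  {B}: scan cost=100, card=100
  {A}: scan cost=20, card=20
  {D}: scan cost=50, card=50
  {C}: scan cost=40, card=40
  {AB}: card=100; try (B,nl_idx)→260, (A,hash)→400, (A,nl_idx)→700, (B,merge)→940, (A,merge)→1020, (B,hash)→1440 …(+2); best=260 via (B,nl_idx)
  {BD}: card=2500; try (D,hash)→800, (B,merge)→1200, (D,merge)→1250, (B,hash)→1500, (B,nl_idx)→2900, (D,nl_idx)→3200 …(+2); best=800 via (D,hash)
  {BC}: card=800; try (C,hash)→680, (B,merge)→1120, (B,nl_idx)→1120, (C,merge)→1180, (B,hash)→1480, (B,nl)→4040 …(+1); best=680 via (C,hash)
  {ABD}: card=2500; try (D,hash)→960, (D,merge)→1410, (D,nl_idx)→3360, (A,hash)→3500, (D,nl)→5260, (A,nl_idx)→15800 …(+2); best=960 via (D,hash)
  {ABC}: card=800; try (C,hash)→840, (C,merge)→1340, (A,hash)→1680, (C,nl)→4260, (A,nl_idx)→5480, (A,merge)→9600 …(+1); best=840 via (C,hash)
  {BCD}: card=20000; try (D,hash)→2080, (C,hash)→3780, (D,merge)→9830, (D,nl_idx)→25480, (C,merge)→33580, (D,nl)→40680 …(+1); best=2080 via (D,hash)
  {ABCD}: card=20000; try (D,hash)→2240, (C,hash)→3940, (D,merge)→9990, (A,hash)→22280, (D,nl_idx)→25640, (C,merge)→33740 …(+5); best=2240 via (D,hash)

2240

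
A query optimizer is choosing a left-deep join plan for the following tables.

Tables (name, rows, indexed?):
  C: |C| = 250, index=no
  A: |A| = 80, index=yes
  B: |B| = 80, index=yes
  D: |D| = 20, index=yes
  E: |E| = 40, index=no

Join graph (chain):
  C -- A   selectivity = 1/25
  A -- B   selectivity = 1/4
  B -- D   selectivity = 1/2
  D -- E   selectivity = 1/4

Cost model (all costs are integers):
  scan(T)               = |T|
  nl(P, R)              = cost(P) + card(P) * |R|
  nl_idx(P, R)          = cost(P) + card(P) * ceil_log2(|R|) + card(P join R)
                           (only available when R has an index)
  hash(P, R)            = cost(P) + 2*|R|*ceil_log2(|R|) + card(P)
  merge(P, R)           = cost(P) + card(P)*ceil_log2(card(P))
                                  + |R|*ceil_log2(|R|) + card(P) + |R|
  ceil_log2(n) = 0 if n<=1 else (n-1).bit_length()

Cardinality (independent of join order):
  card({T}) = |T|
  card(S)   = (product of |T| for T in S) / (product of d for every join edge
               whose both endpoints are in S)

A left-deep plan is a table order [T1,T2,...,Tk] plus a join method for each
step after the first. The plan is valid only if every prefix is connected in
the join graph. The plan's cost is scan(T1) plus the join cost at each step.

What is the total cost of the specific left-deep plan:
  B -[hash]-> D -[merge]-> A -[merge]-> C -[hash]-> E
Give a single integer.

step 1: scan B: cost=80, card=80
step 2: join D via hash
    card(P join D) = 80*20/(2) = 800
    cost = 80 + 2*20*5 + 80 = 360
step 3: join A via merge
    card(P join A) = 800*80/(4) = 16000
    cost = 360 + 800*10 + 80*7 + 800 + 80 = 9800
step 4: join C via merge
    card(P join C) = 16000*250/(25) = 160000
    cost = 9800 + 16000*14 + 250*8 + 16000 + 250 = 252050
step 5: join E via hash
    card(P join E) = 160000*40/(4) = 1600000
    cost = 252050 + 2*40*6 + 160000 = 412530

412530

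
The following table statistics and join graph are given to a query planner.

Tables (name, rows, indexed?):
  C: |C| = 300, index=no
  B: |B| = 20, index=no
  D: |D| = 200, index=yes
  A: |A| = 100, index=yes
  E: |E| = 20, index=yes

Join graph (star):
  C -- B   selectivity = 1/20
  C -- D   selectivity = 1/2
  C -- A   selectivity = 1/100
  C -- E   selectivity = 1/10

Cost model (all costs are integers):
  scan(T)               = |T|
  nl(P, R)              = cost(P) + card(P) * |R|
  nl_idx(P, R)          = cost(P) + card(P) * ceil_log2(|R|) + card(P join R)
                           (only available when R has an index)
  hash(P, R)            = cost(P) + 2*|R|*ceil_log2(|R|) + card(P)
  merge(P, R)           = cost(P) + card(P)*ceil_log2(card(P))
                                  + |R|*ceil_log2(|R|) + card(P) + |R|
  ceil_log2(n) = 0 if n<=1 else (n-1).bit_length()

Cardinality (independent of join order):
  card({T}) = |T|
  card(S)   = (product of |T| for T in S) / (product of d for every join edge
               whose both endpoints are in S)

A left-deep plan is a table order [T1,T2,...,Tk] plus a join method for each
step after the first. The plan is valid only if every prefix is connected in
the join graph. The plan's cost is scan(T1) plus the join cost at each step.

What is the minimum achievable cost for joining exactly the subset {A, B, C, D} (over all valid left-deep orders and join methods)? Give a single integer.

Selinger DP over subsets of {A,B,C,D}:
  {C}: scan cost=300, card=300
  {B}: scan cost=20, card=20
  {D}: scan cost=200, card=200
  {A}: scan cost=100, card=100
  {BC}: card=300; try (B,hash)→800, (C,merge)→3140, (B,merge)→3420, (C,hash)→5440, (C,nl)→6020, (B,nl)→6300; best=800 via (B,hash)
  {CD}: card=30000; try (D,hash)→3800, (C,merge)→5000, (D,merge)→5100, (C,hash)→5800, (D,nl_idx)→32700, (C,nl)→60200 …(+1); best=3800 via (D,hash)
  {AC}: card=300; try (A,hash)→2000, (A,nl_idx)→2700, (C,merge)→3900, (A,merge)→4100, (C,hash)→5600, (C,nl)→30100 …(+1); best=2000 via (A,hash)
  {BCD}: card=30000; try (D,hash)→4300, (D,merge)→5600, (D,nl_idx)→33200, (B,hash)→34000, (D,nl)→60800, (B,merge)→483920 …(+1); best=4300 via (D,hash)
  {ABC}: card=300; try (B,hash)→2500, (A,hash)→2500, (A,nl_idx)→3200, (A,merge)→4600, (B,merge)→5120, (B,nl)→8000 …(+1); best=2500 via (B,hash)
  {ACD}: card=30000; try (D,hash)→5500, (D,merge)→6800, (D,nl_idx)→34400, (A,hash)→35200, (D,nl)→62000, (A,nl_idx)→243800 …(+2); best=5500 via (D,hash)
  {ABCD}: card=30000; try (D,hash)→6000, (D,merge)→7300, (D,nl_idx)→34900, (B,hash)→35700, (A,hash)→35700, (D,nl)→62500 …(+5); best=6000 via (D,hash)

6000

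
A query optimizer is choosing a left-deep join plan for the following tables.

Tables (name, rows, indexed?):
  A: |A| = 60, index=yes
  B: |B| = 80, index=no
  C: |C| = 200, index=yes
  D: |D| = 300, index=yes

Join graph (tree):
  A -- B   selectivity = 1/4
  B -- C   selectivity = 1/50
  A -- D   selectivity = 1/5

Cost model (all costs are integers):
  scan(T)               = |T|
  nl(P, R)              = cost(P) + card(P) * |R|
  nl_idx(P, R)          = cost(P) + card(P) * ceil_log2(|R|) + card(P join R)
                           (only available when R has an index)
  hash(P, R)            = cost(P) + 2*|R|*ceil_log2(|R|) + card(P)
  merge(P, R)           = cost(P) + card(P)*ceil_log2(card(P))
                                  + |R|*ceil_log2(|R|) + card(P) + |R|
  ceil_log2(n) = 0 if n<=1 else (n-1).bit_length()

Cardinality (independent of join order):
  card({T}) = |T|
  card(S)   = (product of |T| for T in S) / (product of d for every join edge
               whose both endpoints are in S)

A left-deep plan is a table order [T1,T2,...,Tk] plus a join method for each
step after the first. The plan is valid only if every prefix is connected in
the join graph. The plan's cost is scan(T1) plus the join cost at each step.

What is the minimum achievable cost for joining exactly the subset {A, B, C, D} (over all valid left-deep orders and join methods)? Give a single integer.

12280

Selinger DP over subsets of {A,B,C,D}:
  {A}: scan cost=60, card=60
  {B}: scan cost=80, card=80
  {C}: scan cost=200, card=200
  {D}: scan cost=300, card=300
  {AB}: card=1200; try (A,hash)→880, (B,merge)→1120, (A,merge)→1140, (B,hash)→1240, (A,nl_idx)→1760, (B,nl)→4860 …(+1); best=880 via (A,hash)
  {AD}: card=3600; try (A,hash)→1320, (D,merge)→3480, (A,merge)→3720, (D,nl_idx)→4200, (D,hash)→5520, (A,nl_idx)→5700 …(+2); best=1320 via (A,hash)
  {BC}: card=320; try (C,nl_idx)→1040, (B,hash)→1520, (C,merge)→2520, (B,merge)→2640, (C,hash)→3360, (C,nl)→16080 …(+1); best=1040 via (C,nl_idx)
  {ABC}: card=4800; try (A,hash)→2080, (A,merge)→4660, (C,hash)→5280, (A,nl_idx)→7760, (C,nl_idx)→15280, (C,merge)→17080 …(+2); best=2080 via (A,hash)
  {ABD}: card=72000; try (B,hash)→6040, (D,hash)→7480, (D,merge)→18280, (B,merge)→48760, (D,nl_idx)→83680, (B,nl)→289320 …(+1); best=6040 via (B,hash)
  {ABCD}: card=288000; try (D,hash)→12280, (D,merge)→72280, (C,hash)→81240, (D,nl_idx)→333280, (C,nl_idx)→870040, (C,merge)→1303840 …(+2); best=12280 via (D,hash)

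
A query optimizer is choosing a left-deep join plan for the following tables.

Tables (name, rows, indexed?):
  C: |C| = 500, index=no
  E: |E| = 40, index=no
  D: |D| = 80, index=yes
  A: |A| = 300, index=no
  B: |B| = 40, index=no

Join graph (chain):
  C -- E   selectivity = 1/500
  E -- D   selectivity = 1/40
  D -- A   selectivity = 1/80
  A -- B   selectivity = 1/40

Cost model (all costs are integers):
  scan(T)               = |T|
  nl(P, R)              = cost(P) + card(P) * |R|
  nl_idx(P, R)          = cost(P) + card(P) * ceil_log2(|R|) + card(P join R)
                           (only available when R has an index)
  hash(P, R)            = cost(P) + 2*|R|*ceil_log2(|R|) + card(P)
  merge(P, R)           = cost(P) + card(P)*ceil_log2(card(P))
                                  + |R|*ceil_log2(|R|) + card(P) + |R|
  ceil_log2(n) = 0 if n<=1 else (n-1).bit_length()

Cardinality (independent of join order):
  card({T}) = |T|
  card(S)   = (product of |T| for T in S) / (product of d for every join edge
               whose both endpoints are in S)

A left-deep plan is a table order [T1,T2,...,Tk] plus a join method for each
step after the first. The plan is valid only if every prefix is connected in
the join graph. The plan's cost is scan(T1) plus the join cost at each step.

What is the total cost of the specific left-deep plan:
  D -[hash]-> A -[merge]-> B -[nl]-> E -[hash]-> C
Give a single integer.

30140

step 1: scan D: cost=80, card=80
step 2: join A via hash
    card(P join A) = 80*300/(80) = 300
    cost = 80 + 2*300*9 + 80 = 5560
step 3: join B via merge
    card(P join B) = 300*40/(40) = 300
    cost = 5560 + 300*9 + 40*6 + 300 + 40 = 8840
step 4: join E via nl
    card(P join E) = 300*40/(40) = 300
    cost = 8840 + 300*40 = 20840
step 5: join C via hash
    card(P join C) = 300*500/(500) = 300
    cost = 20840 + 2*500*9 + 300 = 30140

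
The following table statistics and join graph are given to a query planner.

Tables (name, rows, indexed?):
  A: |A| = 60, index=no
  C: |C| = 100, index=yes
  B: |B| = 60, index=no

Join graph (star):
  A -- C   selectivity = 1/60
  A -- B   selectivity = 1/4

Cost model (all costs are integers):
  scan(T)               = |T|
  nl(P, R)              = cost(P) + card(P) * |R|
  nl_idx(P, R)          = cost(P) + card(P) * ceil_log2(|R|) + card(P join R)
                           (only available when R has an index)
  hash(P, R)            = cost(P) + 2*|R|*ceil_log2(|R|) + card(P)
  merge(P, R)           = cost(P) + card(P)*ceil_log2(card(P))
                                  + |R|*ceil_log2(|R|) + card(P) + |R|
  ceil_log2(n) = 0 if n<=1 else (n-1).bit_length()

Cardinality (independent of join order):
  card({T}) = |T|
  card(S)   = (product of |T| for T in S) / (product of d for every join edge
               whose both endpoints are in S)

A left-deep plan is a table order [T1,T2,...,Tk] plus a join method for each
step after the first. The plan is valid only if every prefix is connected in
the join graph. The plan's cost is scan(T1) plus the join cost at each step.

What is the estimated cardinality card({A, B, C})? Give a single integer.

Tables in S: A(60), B(60), C(100)
Edges inside S: A-C(d=60), A-B(d=4)
numerator = 60 * 60 * 100 = 360000
denominator = 60 * 4 = 240
card(S) = 360000 / 240 = 1500

1500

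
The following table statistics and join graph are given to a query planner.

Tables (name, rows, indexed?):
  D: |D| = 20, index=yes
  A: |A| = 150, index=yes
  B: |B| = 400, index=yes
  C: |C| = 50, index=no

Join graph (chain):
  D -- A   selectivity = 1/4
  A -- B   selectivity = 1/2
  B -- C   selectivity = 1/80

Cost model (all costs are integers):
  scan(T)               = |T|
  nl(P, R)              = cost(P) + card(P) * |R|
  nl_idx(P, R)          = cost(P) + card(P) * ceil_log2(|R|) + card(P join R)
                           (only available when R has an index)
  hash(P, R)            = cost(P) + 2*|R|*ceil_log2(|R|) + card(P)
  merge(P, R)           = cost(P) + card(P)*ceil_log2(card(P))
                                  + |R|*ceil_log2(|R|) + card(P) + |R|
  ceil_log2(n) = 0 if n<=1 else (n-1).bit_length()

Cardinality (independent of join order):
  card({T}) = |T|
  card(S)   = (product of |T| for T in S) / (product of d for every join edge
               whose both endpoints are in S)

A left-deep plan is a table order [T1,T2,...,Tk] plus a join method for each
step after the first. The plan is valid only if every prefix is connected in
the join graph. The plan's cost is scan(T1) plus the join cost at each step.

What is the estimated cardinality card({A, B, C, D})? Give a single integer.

Tables in S: A(150), B(400), C(50), D(20)
Edges inside S: D-A(d=4), A-B(d=2), B-C(d=80)
numerator = 150 * 400 * 50 * 20 = 60000000
denominator = 4 * 2 * 80 = 640
card(S) = 60000000 / 640 = 93750

93750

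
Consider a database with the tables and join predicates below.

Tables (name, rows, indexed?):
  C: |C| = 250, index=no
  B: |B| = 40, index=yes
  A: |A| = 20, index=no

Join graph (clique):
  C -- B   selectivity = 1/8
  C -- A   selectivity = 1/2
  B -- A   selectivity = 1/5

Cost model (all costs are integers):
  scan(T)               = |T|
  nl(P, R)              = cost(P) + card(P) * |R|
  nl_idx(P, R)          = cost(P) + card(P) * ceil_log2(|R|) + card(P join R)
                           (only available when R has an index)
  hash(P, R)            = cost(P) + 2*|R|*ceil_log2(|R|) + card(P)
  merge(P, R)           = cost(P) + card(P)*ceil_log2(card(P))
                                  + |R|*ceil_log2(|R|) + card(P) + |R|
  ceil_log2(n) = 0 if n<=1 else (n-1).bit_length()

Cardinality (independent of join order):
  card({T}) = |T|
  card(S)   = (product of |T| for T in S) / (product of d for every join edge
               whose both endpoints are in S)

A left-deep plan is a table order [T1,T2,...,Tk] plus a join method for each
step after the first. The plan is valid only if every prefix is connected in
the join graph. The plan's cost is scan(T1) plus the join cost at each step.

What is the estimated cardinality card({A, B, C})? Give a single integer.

2500

Tables in S: A(20), B(40), C(250)
Edges inside S: C-B(d=8), C-A(d=2), B-A(d=5)
numerator = 20 * 40 * 250 = 200000
denominator = 8 * 2 * 5 = 80
card(S) = 200000 / 80 = 2500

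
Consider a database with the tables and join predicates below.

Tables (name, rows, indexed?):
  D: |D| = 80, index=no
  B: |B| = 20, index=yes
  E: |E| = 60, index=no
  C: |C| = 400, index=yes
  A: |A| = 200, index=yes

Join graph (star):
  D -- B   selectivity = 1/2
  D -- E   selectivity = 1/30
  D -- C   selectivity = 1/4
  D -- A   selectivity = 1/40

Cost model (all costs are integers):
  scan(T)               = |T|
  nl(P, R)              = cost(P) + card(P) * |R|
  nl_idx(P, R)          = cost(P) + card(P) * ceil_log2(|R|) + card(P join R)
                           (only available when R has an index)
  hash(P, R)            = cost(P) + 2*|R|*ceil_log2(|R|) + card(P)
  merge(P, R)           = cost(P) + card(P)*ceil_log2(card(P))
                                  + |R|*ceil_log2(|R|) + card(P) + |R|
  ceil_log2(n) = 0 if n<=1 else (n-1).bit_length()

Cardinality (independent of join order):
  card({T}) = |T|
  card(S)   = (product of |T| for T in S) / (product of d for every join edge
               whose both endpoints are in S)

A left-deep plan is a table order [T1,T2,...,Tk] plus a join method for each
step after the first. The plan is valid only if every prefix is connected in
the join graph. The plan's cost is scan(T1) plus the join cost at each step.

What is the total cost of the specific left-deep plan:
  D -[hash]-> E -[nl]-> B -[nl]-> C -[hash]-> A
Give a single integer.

step 1: scan D: cost=80, card=80
step 2: join E via hash
    card(P join E) = 80*60/(30) = 160
    cost = 80 + 2*60*6 + 80 = 880
step 3: join B via nl
    card(P join B) = 160*20/(2) = 1600
    cost = 880 + 160*20 = 4080
step 4: join C via nl
    card(P join C) = 1600*400/(4) = 160000
    cost = 4080 + 1600*400 = 644080
step 5: join A via hash
    card(P join A) = 160000*200/(40) = 800000
    cost = 644080 + 2*200*8 + 160000 = 807280

807280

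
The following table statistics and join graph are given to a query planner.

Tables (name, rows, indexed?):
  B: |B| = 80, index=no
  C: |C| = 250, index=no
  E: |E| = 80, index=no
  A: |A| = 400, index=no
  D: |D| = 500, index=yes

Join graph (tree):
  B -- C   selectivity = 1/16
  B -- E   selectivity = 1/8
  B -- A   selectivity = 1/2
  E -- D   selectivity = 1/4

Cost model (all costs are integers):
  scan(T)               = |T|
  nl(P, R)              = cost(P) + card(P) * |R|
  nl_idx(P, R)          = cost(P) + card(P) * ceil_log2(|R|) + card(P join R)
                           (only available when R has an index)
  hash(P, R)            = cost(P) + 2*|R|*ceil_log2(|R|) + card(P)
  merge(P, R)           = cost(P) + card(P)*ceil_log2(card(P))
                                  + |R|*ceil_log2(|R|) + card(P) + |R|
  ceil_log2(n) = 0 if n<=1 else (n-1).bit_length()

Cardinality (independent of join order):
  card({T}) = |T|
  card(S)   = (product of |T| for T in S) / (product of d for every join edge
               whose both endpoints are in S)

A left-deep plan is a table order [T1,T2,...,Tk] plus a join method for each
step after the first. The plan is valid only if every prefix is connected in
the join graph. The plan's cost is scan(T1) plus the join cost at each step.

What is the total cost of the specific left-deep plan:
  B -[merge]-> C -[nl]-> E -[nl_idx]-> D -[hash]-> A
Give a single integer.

3347670

step 1: scan B: cost=80, card=80
step 2: join C via merge
    card(P join C) = 80*250/(16) = 1250
    cost = 80 + 80*7 + 250*8 + 80 + 250 = 2970
step 3: join E via nl
    card(P join E) = 1250*80/(8) = 12500
    cost = 2970 + 1250*80 = 102970
step 4: join D via nl_idx
    card(P join D) = 12500*500/(4) = 1562500
    cost = 102970 + 12500*9 + 1562500 = 1777970
step 5: join A via hash
    card(P join A) = 1562500*400/(2) = 312500000
    cost = 1777970 + 2*400*9 + 1562500 = 3347670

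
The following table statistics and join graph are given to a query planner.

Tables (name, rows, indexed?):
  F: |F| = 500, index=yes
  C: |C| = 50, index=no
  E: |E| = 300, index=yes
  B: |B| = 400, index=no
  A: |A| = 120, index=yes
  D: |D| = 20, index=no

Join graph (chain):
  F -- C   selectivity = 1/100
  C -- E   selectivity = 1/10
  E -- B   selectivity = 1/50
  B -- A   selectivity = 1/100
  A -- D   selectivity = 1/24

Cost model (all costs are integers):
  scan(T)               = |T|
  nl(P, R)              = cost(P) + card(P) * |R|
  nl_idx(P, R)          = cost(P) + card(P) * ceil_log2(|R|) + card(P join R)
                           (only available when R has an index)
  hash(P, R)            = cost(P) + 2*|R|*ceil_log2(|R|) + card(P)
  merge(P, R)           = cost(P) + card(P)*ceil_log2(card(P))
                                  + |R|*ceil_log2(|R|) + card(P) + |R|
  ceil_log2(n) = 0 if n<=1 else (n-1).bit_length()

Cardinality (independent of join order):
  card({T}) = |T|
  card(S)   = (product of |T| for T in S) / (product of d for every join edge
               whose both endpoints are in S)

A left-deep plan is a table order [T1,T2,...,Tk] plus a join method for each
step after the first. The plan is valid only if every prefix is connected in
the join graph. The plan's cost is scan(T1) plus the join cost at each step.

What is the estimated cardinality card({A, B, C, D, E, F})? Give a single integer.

60000

Tables in S: A(120), B(400), C(50), D(20), E(300), F(500)
Edges inside S: F-C(d=100), C-E(d=10), E-B(d=50), B-A(d=100), A-D(d=24)
numerator = 120 * 400 * 50 * 20 * 300 * 500 = 7200000000000
denominator = 100 * 10 * 50 * 100 * 24 = 120000000
card(S) = 7200000000000 / 120000000 = 60000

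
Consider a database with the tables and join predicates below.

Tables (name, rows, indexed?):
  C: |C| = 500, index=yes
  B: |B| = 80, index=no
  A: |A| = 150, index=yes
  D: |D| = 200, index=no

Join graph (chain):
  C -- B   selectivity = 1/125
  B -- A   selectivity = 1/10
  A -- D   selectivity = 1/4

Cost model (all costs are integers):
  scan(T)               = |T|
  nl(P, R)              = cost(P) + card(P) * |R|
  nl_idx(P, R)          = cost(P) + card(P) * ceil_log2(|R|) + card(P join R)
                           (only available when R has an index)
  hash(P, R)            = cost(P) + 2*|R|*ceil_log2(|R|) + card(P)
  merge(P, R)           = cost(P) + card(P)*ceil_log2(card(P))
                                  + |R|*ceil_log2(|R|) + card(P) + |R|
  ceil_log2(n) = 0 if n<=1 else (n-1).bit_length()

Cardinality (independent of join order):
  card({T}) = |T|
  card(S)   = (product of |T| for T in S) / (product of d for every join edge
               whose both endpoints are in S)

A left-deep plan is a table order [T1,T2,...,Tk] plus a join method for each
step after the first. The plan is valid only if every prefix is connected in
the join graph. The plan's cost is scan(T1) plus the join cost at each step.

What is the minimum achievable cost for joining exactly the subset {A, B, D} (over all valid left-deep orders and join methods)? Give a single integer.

Selinger DP over subsets of {A,B,D}:
  {B}: scan cost=80, card=80
  {A}: scan cost=150, card=150
  {D}: scan cost=200, card=200
  {AB}: card=1200; try (B,hash)→1420, (A,nl_idx)→1920, (A,merge)→2070, (B,merge)→2140, (A,hash)→2560, (A,nl)→12080 …(+1); best=1420 via (B,hash)
  {AD}: card=7500; try (A,hash)→2800, (D,merge)→3300, (A,merge)→3350, (D,hash)→3500, (A,nl_idx)→9300, (D,nl)→30150 …(+1); best=2800 via (A,hash)
  {ABD}: card=60000; try (D,hash)→5820, (B,hash)→11420, (D,merge)→17620, (B,merge)→108440, (D,nl)→241420, (B,nl)→602800; best=5820 via (D,hash)

5820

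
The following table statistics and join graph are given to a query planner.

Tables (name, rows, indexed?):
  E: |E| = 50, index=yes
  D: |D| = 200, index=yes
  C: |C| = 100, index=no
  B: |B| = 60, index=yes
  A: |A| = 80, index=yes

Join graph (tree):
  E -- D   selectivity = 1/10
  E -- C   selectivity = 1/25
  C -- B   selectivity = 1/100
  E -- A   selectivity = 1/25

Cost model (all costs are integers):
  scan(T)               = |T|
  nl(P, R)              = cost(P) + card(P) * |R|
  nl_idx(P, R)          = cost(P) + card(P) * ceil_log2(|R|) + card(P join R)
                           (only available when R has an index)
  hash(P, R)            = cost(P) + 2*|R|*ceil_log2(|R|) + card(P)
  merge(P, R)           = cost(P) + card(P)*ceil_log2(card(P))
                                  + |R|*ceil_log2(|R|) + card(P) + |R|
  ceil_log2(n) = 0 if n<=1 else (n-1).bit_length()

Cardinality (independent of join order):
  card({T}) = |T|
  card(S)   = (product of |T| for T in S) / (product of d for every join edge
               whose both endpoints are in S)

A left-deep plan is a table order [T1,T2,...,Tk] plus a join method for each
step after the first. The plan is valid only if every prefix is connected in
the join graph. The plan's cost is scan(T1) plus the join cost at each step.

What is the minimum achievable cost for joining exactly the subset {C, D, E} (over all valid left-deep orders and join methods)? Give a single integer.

Selinger DP over subsets of {C,D,E}:
  {E}: scan cost=50, card=50
  {D}: scan cost=200, card=200
  {C}: scan cost=100, card=100
  {DE}: card=1000; try (E,hash)→1000, (D,nl_idx)→1450, (D,merge)→2200, (E,merge)→2350, (E,nl_idx)→2400, (D,hash)→3300 …(+2); best=1000 via (E,hash)
  {CE}: card=200; try (E,hash)→800, (E,nl_idx)→900, (C,merge)→1200, (E,merge)→1250, (C,hash)→1500, (C,nl)→5050 …(+1); best=800 via (E,hash)
  {CDE}: card=4000; try (C,hash)→3400, (D,hash)→4200, (D,merge)→4400, (D,nl_idx)→6400, (C,merge)→12800, (D,nl)→40800 …(+1); best=3400 via (C,hash)

3400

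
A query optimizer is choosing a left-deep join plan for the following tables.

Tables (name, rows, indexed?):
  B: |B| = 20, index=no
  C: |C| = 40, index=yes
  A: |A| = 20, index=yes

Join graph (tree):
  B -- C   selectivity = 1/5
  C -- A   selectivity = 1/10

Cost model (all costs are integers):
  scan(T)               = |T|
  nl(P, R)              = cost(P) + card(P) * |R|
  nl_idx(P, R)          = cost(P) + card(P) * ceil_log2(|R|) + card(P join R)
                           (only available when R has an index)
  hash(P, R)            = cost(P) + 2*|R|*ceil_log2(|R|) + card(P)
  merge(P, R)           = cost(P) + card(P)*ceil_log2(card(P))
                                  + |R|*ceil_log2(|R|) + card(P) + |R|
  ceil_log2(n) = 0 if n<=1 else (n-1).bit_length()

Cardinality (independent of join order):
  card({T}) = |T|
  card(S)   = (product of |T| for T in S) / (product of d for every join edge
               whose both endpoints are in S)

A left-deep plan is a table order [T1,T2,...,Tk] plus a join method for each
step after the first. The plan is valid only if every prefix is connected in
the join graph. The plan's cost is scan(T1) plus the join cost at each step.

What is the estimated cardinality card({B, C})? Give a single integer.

160

Tables in S: B(20), C(40)
Edges inside S: B-C(d=5)
numerator = 20 * 40 = 800
denominator = 5 = 5
card(S) = 800 / 5 = 160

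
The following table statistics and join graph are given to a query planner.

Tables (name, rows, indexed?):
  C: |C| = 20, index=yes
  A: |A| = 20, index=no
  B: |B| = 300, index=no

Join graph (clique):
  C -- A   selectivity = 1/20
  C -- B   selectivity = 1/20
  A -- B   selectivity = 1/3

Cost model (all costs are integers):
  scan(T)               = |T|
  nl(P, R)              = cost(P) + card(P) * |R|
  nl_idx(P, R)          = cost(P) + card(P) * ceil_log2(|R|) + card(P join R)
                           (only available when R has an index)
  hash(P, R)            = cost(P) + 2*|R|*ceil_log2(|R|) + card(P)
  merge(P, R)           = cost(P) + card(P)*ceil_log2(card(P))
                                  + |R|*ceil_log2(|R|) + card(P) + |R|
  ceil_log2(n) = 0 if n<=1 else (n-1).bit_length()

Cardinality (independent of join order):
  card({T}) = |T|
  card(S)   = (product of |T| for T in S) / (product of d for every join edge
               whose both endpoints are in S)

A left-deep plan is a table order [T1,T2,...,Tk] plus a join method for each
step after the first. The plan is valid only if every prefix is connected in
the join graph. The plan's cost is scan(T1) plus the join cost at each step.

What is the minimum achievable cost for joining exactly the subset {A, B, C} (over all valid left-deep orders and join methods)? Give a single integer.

Selinger DP over subsets of {A,B,C}:
  {C}: scan cost=20, card=20
  {A}: scan cost=20, card=20
  {B}: scan cost=300, card=300
  {AC}: card=20; try (C,nl_idx)→140, (C,hash)→240, (A,hash)→240, (C,merge)→260, (A,merge)→260, (C,nl)→420 …(+1); best=140 via (C,nl_idx)
  {BC}: card=300; try (C,hash)→800, (C,nl_idx)→2100, (B,merge)→3140, (C,merge)→3420, (B,hash)→5440, (B,nl)→6020 …(+1); best=800 via (C,hash)
  {AB}: card=2000; try (A,hash)→800, (B,merge)→3140, (A,merge)→3420, (B,hash)→5440, (B,nl)→6020, (A,nl)→6300; best=800 via (A,hash)
  {ABC}: card=100; try (A,hash)→1300, (C,hash)→3000, (B,merge)→3260, (A,merge)→3920, (B,hash)→5560, (B,nl)→6140 …(+4); best=1300 via (A,hash)

1300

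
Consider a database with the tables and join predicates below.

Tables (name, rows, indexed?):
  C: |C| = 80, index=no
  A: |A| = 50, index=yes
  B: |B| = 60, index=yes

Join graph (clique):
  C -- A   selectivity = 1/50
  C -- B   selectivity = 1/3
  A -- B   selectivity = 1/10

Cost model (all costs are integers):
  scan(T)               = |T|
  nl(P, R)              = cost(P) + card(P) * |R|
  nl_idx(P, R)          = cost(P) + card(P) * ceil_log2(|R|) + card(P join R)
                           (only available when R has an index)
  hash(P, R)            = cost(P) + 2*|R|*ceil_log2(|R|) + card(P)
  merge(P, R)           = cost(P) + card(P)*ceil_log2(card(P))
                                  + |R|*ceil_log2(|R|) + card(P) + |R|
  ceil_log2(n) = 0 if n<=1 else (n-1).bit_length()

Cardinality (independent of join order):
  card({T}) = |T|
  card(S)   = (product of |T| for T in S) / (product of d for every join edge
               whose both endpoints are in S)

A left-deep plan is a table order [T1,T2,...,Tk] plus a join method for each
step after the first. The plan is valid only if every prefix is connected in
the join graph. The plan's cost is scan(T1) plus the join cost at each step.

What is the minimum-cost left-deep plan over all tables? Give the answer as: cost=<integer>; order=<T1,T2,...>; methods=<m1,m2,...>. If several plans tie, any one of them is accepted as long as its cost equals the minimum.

cost=1280; order=C,A,B; methods=nl_idx,nl_idx

Selinger DP (subsets sized 1..n):
  {C}: scan cost=80, card=80
  {A}: scan cost=50, card=50
  {B}: scan cost=60, card=60
  {AC}: card=80; try (A,nl_idx)→640, (A,hash)→760, (C,merge)→1040, (A,merge)→1070, (C,hash)→1220, (C,nl)→4050 …(+1); best=640 via (A,nl_idx)
  {BC}: card=1600; try (B,hash)→880, (C,merge)→1120, (B,merge)→1140, (C,hash)→1240, (B,nl_idx)→2160, (C,nl)→4860 …(+1); best=880 via (B,hash)
  {AB}: card=300; try (B,nl_idx)→650, (A,hash)→720, (A,nl_idx)→720, (B,hash)→820, (B,merge)→820, (A,merge)→830 …(+2); best=650 via (B,nl_idx)
  {ABC}: card=160; try (B,nl_idx)→1280, (B,hash)→1440, (B,merge)→1700, (C,hash)→2070, (A,hash)→3080, (C,merge)→4290 …(+5); best=1280 via (B,nl_idx)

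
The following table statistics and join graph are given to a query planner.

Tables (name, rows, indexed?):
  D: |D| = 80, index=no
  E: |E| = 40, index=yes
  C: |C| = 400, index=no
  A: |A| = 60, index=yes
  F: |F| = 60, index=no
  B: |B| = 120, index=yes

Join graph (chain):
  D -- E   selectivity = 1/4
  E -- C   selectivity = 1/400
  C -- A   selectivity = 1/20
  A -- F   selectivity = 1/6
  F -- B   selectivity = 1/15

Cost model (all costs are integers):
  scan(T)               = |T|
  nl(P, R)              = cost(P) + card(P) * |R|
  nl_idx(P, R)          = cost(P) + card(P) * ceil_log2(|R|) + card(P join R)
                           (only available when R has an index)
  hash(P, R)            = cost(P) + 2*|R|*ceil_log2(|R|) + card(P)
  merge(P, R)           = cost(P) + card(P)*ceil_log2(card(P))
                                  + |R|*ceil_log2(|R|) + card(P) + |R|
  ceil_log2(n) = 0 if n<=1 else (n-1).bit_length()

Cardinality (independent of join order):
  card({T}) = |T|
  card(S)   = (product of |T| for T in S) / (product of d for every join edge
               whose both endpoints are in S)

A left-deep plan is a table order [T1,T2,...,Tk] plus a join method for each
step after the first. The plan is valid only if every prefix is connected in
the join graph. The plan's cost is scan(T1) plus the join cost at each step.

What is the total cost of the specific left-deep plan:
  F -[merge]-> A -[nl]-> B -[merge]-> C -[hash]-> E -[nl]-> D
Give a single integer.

1008580

step 1: scan F: cost=60, card=60
step 2: join A via merge
    card(P join A) = 60*60/(6) = 600
    cost = 60 + 60*6 + 60*6 + 60 + 60 = 900
step 3: join B via nl
    card(P join B) = 600*120/(15) = 4800
    cost = 900 + 600*120 = 72900
step 4: join C via merge
    card(P join C) = 4800*400/(20) = 96000
    cost = 72900 + 4800*13 + 400*9 + 4800 + 400 = 144100
step 5: join E via hash
    card(P join E) = 96000*40/(400) = 9600
    cost = 144100 + 2*40*6 + 96000 = 240580
step 6: join D via nl
    card(P join D) = 9600*80/(4) = 192000
    cost = 240580 + 9600*80 = 1008580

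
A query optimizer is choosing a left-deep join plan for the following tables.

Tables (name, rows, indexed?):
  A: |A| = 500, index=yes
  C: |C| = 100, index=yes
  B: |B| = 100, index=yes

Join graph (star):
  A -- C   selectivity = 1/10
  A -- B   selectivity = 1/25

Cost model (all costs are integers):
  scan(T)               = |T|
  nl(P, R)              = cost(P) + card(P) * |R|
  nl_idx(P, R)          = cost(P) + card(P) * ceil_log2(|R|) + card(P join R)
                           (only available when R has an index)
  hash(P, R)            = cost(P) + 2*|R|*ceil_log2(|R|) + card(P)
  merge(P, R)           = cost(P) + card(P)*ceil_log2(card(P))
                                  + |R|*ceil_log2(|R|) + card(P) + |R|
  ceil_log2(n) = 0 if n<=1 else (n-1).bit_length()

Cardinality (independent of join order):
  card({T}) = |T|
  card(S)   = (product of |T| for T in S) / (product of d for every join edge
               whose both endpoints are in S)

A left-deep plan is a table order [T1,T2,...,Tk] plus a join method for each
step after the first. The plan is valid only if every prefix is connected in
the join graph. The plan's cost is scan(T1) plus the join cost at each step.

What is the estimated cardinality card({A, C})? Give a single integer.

5000

Tables in S: A(500), C(100)
Edges inside S: A-C(d=10)
numerator = 500 * 100 = 50000
denominator = 10 = 10
card(S) = 50000 / 10 = 5000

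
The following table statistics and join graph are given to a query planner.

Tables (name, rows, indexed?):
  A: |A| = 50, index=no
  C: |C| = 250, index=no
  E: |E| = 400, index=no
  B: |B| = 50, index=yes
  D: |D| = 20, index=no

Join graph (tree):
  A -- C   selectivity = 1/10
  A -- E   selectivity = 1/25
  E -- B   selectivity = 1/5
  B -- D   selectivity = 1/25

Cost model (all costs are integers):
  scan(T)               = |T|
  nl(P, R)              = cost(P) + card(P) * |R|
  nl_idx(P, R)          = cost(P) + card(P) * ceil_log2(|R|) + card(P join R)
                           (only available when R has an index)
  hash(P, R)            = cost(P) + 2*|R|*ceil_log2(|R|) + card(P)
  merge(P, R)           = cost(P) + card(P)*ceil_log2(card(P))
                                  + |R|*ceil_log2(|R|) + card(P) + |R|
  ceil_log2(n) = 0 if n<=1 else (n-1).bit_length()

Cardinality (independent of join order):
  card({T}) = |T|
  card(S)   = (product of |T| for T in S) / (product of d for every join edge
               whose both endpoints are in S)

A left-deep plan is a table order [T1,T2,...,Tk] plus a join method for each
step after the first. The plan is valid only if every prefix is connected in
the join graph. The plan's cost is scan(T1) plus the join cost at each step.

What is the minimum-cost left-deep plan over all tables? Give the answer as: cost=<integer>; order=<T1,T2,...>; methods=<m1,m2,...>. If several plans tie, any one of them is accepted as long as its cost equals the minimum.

cost=18660; order=D,B,E,A,C; methods=nl_idx,merge,hash,hash

Selinger DP (subsets sized 1..n):
  {A}: scan cost=50, card=50
  {C}: scan cost=250, card=250
  {E}: scan cost=400, card=400
  {B}: scan cost=50, card=50
  {D}: scan cost=20, card=20
  {AC}: card=1250; try (A,hash)→1100, (C,merge)→2650, (A,merge)→2850, (C,hash)→4100, (C,nl)→12550, (A,nl)→12750; best=1100 via (A,hash)
  {AE}: card=800; try (A,hash)→1400, (E,merge)→4400, (A,merge)→4750, (E,hash)→7300, (E,nl)→20050, (A,nl)→20400; best=1400 via (A,hash)
  {BE}: card=4000; try (B,hash)→1400, (E,merge)→4400, (B,merge)→4750, (B,nl_idx)→6800, (E,hash)→7300, (E,nl)→20050 …(+1); best=1400 via (B,hash)
  {BD}: card=40; try (B,nl_idx)→180, (D,hash)→300, (B,merge)→490, (D,merge)→520, (B,hash)→640, (B,nl)→1020 …(+1); best=180 via (B,nl_idx)
  {ACE}: card=20000; try (C,hash)→6200, (E,hash)→9550, (C,merge)→12450, (E,merge)→20100, (C,nl)→201400, (E,nl)→501100; best=6200 via (C,hash)
  {ABE}: card=8000; try (B,hash)→2800, (A,hash)→6000, (B,merge)→10550, (B,nl_idx)→14200, (B,nl)→41400, (A,merge)→53750 …(+1); best=2800 via (B,hash)
  {BDE}: card=3200; try (E,merge)→4460, (D,hash)→5600, (E,hash)→7420, (E,nl)→16180, (D,merge)→53520, (D,nl)→81400; best=4460 via (E,merge)
  {ABCE}: card=200000; try (C,hash)→14800, (B,hash)→26800, (C,merge)→117050, (B,nl_idx)→326200, (B,merge)→326550, (B,nl)→1006200 …(+1); best=14800 via (C,hash)
  {ABDE}: card=6400; try (A,hash)→8260, (D,hash)→11000, (A,merge)→46410, (D,merge)→114920, (D,nl)→162800, (A,nl)→164460; best=8260 via (A,hash)
  {ABCDE}: card=160000; try (C,hash)→18660, (C,merge)→100110, (D,hash)→215000, (C,nl)→1608260, (D,merge)→3814920, (D,nl)→4014800; best=18660 via (C,hash)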